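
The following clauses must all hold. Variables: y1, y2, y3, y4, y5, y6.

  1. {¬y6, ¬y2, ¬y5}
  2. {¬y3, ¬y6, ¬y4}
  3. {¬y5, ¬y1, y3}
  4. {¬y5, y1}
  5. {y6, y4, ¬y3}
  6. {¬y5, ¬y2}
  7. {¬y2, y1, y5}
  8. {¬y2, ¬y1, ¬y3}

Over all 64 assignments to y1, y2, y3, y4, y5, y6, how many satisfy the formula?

Split on y5, then y1.
  y5=T, y1=T: remaining (y2,y3,y4,y6) ∈ {(F,T,F,T); (F,T,T,F)} — 2.
  y5=T, y1=F: a clause becomes empty — 0.
  y5=F, y1=T: 10 of the 16 assignments to (y2,y3,y4,y6) work.
  y5=F, y1=F: 6 of the 16 assignments to (y2,y3,y4,y6) work.
Total: 2 + 0 + 10 + 6 = 18.

18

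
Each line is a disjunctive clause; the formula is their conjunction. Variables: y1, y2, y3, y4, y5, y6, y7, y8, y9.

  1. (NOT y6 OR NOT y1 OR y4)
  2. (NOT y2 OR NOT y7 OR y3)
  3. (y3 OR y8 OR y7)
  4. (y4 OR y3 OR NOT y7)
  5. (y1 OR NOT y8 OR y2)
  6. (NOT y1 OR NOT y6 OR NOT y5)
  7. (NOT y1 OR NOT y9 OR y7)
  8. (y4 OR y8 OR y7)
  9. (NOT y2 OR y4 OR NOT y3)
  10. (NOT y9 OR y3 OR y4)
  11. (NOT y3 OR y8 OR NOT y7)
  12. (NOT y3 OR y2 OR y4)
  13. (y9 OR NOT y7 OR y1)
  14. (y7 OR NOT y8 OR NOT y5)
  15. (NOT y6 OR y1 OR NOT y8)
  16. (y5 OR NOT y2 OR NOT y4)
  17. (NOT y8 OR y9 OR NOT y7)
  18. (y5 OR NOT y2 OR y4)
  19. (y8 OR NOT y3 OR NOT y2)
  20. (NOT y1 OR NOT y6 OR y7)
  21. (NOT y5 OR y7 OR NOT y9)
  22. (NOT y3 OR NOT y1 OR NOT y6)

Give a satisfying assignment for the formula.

y1=1, y2=0, y3=0, y4=1, y5=0, y6=0, y7=0, y8=1, y9=0

y6 occurs only negated in the remaining clauses — set y6 = False.
Try y1 = True.
Branch on y2: take y2 = False.
Branch on y3: take y3 = False.
The remaining clauses are satisfied by y4 = True, y5 = False, y7 = False, y8 = True, y9 = False.
Every clause has at least one true literal under this assignment.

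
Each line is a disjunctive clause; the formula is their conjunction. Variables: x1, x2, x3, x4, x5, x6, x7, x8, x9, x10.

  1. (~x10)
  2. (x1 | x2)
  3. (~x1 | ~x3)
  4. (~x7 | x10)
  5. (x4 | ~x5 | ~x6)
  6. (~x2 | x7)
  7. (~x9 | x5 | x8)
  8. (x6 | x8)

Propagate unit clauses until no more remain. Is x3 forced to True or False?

False

(~x10) stands alone — x10 = False.
(x10 | ~x7): since x10 = False, the clause reduces to (~x7). x7 = False.
(x7 | ~x2) with x7 = False leaves only ~x2, so x2 = False.
(x1 | x2): since x2 = False, the clause reduces to (x1). x1 = True.
(~x3 | ~x1): since x1 = True, the clause reduces to (~x3). x3 = False.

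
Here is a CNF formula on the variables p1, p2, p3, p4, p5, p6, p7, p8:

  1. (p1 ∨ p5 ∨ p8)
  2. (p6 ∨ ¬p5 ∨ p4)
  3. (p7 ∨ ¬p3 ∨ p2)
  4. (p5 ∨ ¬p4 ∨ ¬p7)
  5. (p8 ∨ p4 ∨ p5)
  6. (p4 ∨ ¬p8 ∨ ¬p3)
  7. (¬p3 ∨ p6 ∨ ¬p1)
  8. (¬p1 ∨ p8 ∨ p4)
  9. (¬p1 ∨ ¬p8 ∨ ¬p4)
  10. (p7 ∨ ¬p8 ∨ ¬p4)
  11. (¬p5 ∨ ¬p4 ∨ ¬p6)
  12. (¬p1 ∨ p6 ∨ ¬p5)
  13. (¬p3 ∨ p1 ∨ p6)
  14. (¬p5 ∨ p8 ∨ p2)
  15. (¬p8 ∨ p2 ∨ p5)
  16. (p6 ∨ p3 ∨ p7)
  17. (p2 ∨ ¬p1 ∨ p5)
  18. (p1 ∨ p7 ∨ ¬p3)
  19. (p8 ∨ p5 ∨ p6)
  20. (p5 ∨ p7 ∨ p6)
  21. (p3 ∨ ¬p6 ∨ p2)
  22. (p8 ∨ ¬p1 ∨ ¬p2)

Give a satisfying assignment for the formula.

p1=T, p2=T, p3=F, p4=F, p5=T, p6=T, p7=T, p8=T

Branch on p1: take p1 = True.
Try p2 = True.
  then p8 is forced to True.
  then p4 is forced to False.
  then p3 is forced to False.
Set p5 = True and propagate.
  then p6 is forced to True.
p7 is now unconstrained; take p7 = True.
Every clause has at least one true literal under this assignment.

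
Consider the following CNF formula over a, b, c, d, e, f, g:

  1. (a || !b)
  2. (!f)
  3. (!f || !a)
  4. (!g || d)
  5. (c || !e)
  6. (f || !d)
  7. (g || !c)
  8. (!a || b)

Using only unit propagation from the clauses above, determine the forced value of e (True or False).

(!f) stands alone — f = False.
(f || !d) with f = False leaves only !d, so d = False.
In (!g || d), d is now false; !g must hold, so g = False.
From (g || !c) and g = False: c = False.
From (!e || c) and c = False: e = False.

False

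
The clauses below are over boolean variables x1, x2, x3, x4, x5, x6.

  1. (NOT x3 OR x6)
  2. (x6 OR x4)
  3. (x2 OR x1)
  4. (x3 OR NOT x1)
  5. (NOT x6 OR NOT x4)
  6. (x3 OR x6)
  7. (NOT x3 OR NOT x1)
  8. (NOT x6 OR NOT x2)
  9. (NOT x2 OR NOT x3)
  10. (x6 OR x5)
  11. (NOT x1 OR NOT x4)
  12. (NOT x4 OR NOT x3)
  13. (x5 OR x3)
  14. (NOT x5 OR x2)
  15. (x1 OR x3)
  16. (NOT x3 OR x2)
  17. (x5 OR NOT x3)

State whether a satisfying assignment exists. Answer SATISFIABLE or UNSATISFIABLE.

UNSATISFIABLE

x3 = True:
  propagation gives x6=True, x4=False, x1=False, x2=True; an empty clause results — contradiction.
x3 = False:
  propagation gives x1=False; an empty clause results — contradiction.
Every branch closes, so no satisfying assignment exists.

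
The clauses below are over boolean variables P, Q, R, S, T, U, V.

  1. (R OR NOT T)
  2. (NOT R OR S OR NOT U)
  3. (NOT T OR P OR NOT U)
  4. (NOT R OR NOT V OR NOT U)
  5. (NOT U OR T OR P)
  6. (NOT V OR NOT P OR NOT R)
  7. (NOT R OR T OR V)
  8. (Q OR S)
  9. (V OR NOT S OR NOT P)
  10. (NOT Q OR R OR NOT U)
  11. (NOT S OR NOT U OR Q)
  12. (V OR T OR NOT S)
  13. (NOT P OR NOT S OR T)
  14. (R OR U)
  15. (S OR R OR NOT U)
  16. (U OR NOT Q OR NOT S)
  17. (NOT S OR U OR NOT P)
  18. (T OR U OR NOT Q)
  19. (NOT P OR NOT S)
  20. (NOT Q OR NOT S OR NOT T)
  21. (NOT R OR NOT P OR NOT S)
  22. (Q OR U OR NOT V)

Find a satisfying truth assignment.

P = False, Q = True, R = True, S = False, T = True, U = False, V = False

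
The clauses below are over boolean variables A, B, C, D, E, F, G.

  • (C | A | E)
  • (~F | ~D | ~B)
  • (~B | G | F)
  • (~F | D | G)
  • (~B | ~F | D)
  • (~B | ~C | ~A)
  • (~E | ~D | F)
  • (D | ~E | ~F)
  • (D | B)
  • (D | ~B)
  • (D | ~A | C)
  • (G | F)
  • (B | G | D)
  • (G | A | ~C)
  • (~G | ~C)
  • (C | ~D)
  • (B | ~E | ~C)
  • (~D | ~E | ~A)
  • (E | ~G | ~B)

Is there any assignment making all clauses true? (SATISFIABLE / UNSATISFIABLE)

SATISFIABLE

Try A = True.
For the remaining variables, B = False, C = True, D = True, E = False, F = True, G = False works.
So A = 1, B = 0, C = 1, D = 1, E = 0, F = 1, G = 0 is a satisfying assignment.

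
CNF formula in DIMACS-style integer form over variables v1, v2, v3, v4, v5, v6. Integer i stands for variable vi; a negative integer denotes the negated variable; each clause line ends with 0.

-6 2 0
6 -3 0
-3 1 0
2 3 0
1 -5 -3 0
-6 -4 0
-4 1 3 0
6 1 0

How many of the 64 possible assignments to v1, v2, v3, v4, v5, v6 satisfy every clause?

10

Split on v3, then v1.
  v3=T, v1=T: remaining (v2,v4,v5,v6) ∈ {(T,F,F,T); (T,F,T,T)} — 2.
  v3=T, v1=F: a clause becomes empty — 0.
  v3=F, v1=T: v5 free; 3 ways for (v2,v4,v6) × 2^1 = 6.
  v3=F, v1=F: remaining (v2,v4,v5,v6) ∈ {(T,F,F,T); (T,F,T,T)} — 2.
Total: 2 + 0 + 6 + 2 = 10.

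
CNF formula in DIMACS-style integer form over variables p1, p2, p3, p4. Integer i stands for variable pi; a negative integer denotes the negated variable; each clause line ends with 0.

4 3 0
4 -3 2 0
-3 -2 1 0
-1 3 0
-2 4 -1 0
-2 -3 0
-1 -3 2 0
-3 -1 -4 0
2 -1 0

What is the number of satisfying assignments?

The models are:
  p1=F p2=F p3=F p4=T
  p1=F p2=F p3=T p4=T
  p1=F p2=T p3=F p4=T
Count: 3.

3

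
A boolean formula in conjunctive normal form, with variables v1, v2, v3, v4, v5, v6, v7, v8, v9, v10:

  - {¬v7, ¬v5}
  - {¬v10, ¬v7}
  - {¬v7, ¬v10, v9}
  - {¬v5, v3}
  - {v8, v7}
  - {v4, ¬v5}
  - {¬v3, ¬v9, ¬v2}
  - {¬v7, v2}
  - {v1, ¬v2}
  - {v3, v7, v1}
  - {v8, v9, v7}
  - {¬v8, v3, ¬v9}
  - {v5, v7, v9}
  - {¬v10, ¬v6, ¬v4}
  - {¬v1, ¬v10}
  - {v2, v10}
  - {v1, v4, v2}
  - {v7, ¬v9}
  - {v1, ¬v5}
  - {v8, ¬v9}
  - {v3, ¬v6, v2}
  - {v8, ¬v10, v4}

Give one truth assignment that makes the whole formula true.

v1=T, v2=T, v3=T, v4=F, v5=F, v6=F, v7=T, v8=T, v9=F, v10=F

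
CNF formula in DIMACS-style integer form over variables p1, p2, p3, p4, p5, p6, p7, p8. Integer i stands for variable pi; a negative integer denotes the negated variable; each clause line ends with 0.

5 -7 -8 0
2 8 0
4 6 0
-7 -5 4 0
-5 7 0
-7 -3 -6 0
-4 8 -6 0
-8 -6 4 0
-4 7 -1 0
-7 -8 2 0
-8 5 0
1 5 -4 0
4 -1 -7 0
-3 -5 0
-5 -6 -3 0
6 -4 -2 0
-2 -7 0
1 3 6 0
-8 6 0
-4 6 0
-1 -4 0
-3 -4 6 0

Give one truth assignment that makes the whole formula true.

Try p1 = True.
  then p4 is forced to False.
  then p6 is forced to True.
  then p8 is forced to False.
  then p2 is forced to True.
  then p7 is forced to False.
  then p5 is forced to False.
p3 is now unconstrained; take p3 = False.

p1=T, p2=T, p3=F, p4=F, p5=F, p6=T, p7=F, p8=F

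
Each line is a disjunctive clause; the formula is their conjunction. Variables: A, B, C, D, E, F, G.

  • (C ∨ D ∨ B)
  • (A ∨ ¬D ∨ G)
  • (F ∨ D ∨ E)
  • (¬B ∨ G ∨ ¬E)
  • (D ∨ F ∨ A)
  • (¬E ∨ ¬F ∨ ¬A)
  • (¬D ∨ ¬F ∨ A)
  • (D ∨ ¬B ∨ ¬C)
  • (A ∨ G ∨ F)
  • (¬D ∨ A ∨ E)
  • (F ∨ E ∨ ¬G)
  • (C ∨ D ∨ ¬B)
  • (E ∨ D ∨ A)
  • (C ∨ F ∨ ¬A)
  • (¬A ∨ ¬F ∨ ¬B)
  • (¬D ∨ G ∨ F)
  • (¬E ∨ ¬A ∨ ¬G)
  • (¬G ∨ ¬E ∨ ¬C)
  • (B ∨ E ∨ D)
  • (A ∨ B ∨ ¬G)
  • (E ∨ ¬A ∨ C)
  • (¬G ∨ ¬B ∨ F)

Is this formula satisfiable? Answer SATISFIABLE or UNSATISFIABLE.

SATISFIABLE

Set A = False and propagate.
Branch on B: take B = False.
  then G is forced to False.
  then D is forced to False.
  then C is forced to True.
  then F is forced to True.
  then E is forced to True.
So A = 0, B = 0, C = 1, D = 0, E = 1, F = 1, G = 0 is a satisfying assignment.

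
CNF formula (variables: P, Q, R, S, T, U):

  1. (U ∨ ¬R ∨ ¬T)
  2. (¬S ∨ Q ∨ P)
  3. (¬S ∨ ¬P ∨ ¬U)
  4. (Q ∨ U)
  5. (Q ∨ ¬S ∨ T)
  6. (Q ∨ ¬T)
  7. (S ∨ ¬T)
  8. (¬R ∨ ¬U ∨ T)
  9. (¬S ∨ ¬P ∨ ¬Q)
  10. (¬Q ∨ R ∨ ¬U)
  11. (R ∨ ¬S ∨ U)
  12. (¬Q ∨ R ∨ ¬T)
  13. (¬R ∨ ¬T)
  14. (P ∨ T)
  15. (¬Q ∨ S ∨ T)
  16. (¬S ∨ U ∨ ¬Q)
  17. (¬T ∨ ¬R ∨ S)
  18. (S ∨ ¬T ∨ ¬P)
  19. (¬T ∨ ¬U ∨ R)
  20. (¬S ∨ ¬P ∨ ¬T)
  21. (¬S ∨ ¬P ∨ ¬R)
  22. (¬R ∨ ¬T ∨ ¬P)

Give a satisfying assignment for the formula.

P=True, Q=False, R=False, S=False, T=False, U=True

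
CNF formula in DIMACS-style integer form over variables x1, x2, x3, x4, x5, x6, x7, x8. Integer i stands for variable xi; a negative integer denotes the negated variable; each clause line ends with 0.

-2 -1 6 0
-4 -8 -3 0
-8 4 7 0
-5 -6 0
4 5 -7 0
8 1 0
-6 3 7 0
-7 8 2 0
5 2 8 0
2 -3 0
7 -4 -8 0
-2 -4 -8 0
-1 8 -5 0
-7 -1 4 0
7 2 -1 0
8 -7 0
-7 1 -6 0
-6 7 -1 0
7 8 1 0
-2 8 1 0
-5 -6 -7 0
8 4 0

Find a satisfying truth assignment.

x1=True  x2=False  x3=False  x4=True  x5=False  x6=True  x7=True  x8=True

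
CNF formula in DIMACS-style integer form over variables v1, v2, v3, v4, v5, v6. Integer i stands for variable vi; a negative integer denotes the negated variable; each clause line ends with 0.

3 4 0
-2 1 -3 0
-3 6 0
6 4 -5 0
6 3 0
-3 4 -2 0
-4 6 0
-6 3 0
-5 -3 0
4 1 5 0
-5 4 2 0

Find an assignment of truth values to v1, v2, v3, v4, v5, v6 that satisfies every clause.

v1=1, v2=0, v3=1, v4=0, v5=0, v6=1

Pure literal: v1 appears only positively; assign v1 = True.
Set v2 = False and propagate.
Set v3 = True and propagate.
  then v6 is forced to True.
  then v5 is forced to False.
v4 is now unconstrained; take v4 = False.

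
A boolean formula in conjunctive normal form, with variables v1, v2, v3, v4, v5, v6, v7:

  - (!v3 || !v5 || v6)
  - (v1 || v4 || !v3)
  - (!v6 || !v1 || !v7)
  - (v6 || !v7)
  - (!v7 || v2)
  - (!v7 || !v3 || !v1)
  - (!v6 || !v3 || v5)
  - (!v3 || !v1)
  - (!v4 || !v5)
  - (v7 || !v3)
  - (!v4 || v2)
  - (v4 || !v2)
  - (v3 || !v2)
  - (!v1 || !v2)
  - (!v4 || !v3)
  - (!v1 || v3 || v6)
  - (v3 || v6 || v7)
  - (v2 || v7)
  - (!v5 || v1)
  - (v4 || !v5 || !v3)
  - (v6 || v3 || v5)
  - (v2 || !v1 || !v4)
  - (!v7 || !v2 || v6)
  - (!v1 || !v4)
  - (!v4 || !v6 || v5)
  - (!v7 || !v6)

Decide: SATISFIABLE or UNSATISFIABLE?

v3 = True:
  propagation gives v1=False, v4=True; an empty clause results — contradiction.
v3 = False:
  propagation gives v2=False, v7=False; an empty clause results — contradiction.
Every branch closes, so no satisfying assignment exists.

UNSATISFIABLE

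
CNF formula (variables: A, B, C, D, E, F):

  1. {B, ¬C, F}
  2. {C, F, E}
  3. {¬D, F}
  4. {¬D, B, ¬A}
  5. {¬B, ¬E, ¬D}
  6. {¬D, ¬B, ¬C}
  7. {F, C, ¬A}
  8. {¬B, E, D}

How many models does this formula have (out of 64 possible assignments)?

Case analysis on B and D:
  B=1, D=1: remaining (A,C,E,F) ∈ {(0,0,0,1); (1,0,0,1)} — 2.
  B=1, D=0: 7 of the 16 assignments to (A,C,E,F) work.
  B=0, D=1: remaining (A,C,E,F) ∈ {(0,0,0,1); (0,0,1,1); (0,1,0,1); (0,1,1,1)} — 4.
  B=0, D=0: 9 of the 16 assignments to (A,C,E,F) work.
Total: 2 + 7 + 4 + 9 = 22.

22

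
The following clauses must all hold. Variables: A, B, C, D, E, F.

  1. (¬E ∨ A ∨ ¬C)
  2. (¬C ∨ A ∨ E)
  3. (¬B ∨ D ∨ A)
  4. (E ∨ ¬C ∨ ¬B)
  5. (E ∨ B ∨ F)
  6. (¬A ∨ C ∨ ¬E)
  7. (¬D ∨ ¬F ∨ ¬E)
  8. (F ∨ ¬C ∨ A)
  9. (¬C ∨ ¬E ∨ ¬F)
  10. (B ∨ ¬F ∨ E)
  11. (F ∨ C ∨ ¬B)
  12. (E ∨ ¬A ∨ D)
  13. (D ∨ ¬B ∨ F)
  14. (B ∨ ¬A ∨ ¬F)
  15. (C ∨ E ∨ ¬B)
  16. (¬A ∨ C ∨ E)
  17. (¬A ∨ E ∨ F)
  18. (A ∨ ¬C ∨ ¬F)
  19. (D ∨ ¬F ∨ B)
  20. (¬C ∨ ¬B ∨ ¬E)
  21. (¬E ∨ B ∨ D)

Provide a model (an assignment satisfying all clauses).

Branch on A: take A = True.
For the remaining variables, B = False, C = True, D = True, E = True, F = False works.
Every clause has at least one true literal under this assignment.

A=T  B=F  C=T  D=T  E=T  F=F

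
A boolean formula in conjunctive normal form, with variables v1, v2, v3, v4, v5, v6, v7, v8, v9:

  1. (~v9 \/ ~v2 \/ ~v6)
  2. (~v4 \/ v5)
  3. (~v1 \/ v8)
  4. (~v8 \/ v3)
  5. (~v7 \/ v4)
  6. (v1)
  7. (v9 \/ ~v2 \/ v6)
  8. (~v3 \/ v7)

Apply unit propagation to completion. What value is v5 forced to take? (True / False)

True

(v1) is a unit clause: v1 = True.
(~v1 \/ v8) with v1 = True leaves only v8, so v8 = True.
(v3 \/ ~v8) with v8 = True leaves only v3, so v3 = True.
(v7 \/ ~v3): since v3 = True, the clause reduces to (v7). v7 = True.
(v4 \/ ~v7): since v7 = True, the clause reduces to (v4). v4 = True.
From (~v4 \/ v5) and v4 = True: v5 = True.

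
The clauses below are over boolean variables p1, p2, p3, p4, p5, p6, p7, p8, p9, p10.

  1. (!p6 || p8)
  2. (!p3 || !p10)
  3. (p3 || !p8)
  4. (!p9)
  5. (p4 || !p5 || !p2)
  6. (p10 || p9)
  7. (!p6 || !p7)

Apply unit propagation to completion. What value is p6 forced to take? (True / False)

False

(!p9) is a unit clause: p9 = False.
(p10 || p9): since p9 = False, the clause reduces to (p10). p10 = True.
(!p10 || !p3): since p10 = True, the clause reduces to (!p3). p3 = False.
(!p8 || p3): since p3 = False, the clause reduces to (!p8). p8 = False.
(!p6 || p8): since p8 = False, the clause reduces to (!p6). p6 = False.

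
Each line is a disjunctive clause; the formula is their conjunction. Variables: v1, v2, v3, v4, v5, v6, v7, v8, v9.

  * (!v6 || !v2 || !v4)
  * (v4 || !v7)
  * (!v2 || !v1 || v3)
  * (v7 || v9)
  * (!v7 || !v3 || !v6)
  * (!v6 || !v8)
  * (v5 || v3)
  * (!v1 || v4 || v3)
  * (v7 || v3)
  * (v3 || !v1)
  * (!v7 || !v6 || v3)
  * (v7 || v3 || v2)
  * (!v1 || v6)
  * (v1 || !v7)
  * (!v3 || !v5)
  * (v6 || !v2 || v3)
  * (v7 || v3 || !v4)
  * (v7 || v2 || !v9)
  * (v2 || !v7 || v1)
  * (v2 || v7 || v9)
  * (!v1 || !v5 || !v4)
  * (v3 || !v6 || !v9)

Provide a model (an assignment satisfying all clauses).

Set v1 = False and propagate.
  then v7 is forced to False.
  then v9 is forced to True.
  then v3 is forced to True.
  then v5 is forced to False.
  then v2 is forced to True.
Set v4 = False and propagate.
Try v6 = False.
v8 is now unconstrained; take v8 = True.

v1 = False  v2 = True  v3 = True  v4 = False  v5 = False  v6 = False  v7 = False  v8 = True  v9 = True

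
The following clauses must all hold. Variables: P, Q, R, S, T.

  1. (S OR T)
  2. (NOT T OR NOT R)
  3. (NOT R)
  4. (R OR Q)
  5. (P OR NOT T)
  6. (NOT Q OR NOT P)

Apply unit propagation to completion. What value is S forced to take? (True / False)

True

Unit clause (NOT R) sets R = False.
(Q OR R) with R = False leaves only Q, so Q = True.
(NOT P OR NOT Q) with Q = True leaves only NOT P, so P = False.
In (P OR NOT T), P is now false; NOT T must hold, so T = False.
In (T OR S), T is now false; S must hold, so S = True.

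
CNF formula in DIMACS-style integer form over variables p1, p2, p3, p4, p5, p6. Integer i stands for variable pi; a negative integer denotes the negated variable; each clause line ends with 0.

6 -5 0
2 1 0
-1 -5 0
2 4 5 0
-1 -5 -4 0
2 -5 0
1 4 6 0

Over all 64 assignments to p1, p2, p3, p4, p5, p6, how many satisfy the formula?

Case analysis on p5 and p1:
  p5=1, p1=1: a clause becomes empty — 0.
  p5=1, p1=0: remaining (p2,p3,p4,p6) ∈ {(1,0,0,1); (1,0,1,1); (1,1,0,1); (1,1,1,1)} — 4.
  p5=0, p1=1: p3, p6 free; 3 ways for (p2,p4) × 2^2 = 12.
  p5=0, p1=0: p3 free; 3 ways for (p2,p4,p6) × 2^1 = 6.
Total: 0 + 4 + 12 + 6 = 22.

22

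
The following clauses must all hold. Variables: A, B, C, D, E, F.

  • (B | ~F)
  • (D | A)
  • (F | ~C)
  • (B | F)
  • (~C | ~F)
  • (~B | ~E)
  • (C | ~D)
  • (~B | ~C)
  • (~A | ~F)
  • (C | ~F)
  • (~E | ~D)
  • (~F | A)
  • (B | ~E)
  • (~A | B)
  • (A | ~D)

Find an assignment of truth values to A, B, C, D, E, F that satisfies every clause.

A=1, B=1, C=0, D=0, E=0, F=0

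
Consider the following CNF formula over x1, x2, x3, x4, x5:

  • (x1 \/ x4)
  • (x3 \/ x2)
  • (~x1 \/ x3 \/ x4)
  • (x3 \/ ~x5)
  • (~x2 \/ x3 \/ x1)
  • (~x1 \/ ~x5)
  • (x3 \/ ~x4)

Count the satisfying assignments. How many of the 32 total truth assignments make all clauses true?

8

Split on x3, then x1.
  x3=T, x1=T: remaining (x2,x4,x5) ∈ {(F,F,F); (F,T,F); (T,F,F); (T,T,F)} — 4.
  x3=T, x1=F: remaining (x2,x4,x5) ∈ {(F,T,F); (F,T,T); (T,T,F); (T,T,T)} — 4.
  x3=F, x1=T: a clause becomes empty — 0.
  x3=F, x1=F: a clause becomes empty — 0.
Total: 4 + 4 + 0 + 0 = 8.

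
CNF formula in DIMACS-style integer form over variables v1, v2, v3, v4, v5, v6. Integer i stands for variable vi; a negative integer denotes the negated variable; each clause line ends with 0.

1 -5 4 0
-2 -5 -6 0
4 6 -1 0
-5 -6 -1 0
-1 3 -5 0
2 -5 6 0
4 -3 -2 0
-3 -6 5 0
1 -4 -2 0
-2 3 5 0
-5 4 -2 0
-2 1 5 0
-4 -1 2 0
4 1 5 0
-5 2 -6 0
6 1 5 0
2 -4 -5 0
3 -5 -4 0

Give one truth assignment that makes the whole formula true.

Try v1 = True.
Set v2 = True and propagate.
Branch on v3: take v3 = True.
  then v4 is forced to True.
For the remaining variables, v5 = False, v6 = False works.
Every clause has at least one true literal under this assignment.

v1=T, v2=T, v3=T, v4=T, v5=F, v6=F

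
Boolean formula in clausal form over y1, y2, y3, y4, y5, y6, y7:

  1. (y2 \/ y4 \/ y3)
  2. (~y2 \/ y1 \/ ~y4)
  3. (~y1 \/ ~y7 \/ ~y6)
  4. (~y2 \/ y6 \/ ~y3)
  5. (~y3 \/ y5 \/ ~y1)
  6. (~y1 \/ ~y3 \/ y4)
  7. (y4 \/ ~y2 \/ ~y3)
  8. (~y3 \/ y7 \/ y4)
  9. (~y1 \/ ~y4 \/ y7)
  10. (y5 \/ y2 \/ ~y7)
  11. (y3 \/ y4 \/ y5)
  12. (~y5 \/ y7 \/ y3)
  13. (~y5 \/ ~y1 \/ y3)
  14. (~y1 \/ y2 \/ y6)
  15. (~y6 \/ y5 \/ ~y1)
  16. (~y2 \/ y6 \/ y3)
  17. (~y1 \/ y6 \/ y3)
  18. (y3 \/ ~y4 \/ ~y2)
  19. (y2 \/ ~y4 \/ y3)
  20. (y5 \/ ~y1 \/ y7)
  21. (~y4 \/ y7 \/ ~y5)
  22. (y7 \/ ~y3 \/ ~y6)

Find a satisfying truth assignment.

y1=F, y2=F, y3=T, y4=T, y5=F, y6=F, y7=F

Try y1 = False.
The remaining clauses are satisfied by y2 = False, y3 = True, y4 = True, y5 = False, y6 = False, y7 = False.
Check each clause:
  1. (y4 \/ y2 \/ y3) — y3 is true.
  2. (~y2 \/ y1 \/ ~y4) — ~y2 is true.
  3. (~y7 \/ ~y1 \/ ~y6) — ~y7 is true.
  4. (~y2 \/ ~y3 \/ y6) — ~y2 is true.
  5. (~y1 \/ y5 \/ ~y3) — ~y1 is true.
  6. (~y3 \/ y4 \/ ~y1) — y4 is true.
  7. (y4 \/ ~y3 \/ ~y2) — y4 is true.
  8. (y4 \/ y7 \/ ~y3) — y4 is true.
  9. (~y4 \/ y7 \/ ~y1) — ~y1 is true.
  10. (y5 \/ y2 \/ ~y7) — ~y7 is true.
  11. (y5 \/ y3 \/ y4) — y3 is true.
  12. (y3 \/ ~y5 \/ y7) — ~y5 is true.
  13. (~y1 \/ y3 \/ ~y5) — y3 is true.
  14. (~y1 \/ y6 \/ y2) — ~y1 is true.
  15. (~y6 \/ ~y1 \/ y5) — ~y6 is true.
  16. (~y2 \/ y3 \/ y6) — y3 is true.
  17. (y3 \/ y6 \/ ~y1) — y3 is true.
  18. (~y2 \/ ~y4 \/ y3) — y3 is true.
  19. (y3 \/ ~y4 \/ y2) — y3 is true.
  20. (y7 \/ y5 \/ ~y1) — ~y1 is true.
  21. (y7 \/ ~y5 \/ ~y4) — ~y5 is true.
  22. (~y6 \/ y7 \/ ~y3) — ~y6 is true.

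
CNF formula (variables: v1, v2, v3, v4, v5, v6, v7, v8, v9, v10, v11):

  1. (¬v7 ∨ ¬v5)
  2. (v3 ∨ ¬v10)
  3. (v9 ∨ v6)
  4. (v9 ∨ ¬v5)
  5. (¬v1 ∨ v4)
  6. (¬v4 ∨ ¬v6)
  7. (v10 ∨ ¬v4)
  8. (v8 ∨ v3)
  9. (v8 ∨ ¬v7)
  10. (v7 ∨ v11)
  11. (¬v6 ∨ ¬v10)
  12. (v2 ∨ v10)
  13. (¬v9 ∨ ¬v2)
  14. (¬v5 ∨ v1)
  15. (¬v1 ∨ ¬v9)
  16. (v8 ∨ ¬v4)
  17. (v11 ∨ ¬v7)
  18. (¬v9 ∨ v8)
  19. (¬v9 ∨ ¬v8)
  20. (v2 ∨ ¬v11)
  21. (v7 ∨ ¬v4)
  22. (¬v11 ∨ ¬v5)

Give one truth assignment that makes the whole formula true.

v1=0, v2=1, v3=1, v4=0, v5=0, v6=1, v7=1, v8=1, v9=0, v10=0, v11=1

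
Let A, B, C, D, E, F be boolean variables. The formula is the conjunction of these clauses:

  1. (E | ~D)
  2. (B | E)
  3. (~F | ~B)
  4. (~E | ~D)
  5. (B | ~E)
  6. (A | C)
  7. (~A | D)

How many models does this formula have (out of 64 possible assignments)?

2

Satisfying assignments:
  A=F B=T C=T D=F E=F F=F
  A=F B=T C=T D=F E=T F=F
Count: 2.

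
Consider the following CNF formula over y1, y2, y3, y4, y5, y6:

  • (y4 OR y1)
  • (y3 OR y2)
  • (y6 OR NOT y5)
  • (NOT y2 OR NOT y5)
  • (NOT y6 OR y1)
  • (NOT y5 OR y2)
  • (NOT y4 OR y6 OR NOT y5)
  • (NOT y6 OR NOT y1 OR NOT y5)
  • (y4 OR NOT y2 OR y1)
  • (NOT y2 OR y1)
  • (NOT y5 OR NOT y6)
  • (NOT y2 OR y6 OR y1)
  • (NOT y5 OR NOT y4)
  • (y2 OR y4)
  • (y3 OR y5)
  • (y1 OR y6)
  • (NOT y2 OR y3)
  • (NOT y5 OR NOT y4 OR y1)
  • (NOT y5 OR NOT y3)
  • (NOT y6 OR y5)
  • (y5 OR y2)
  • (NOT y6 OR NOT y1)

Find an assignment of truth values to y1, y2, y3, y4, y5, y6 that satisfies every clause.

y1 = 1, y2 = 1, y3 = 1, y4 = 0, y5 = 0, y6 = 0

Check each clause:
  1. (y1 OR y4) — y1 is true.
  2. (y3 OR y2) — y2 is true.
  3. (NOT y5 OR y6) — NOT y5 is true.
  4. (NOT y2 OR NOT y5) — NOT y5 is true.
  5. (y1 OR NOT y6) — y1 is true.
  6. (NOT y5 OR y2) — y2 is true.
  7. (NOT y5 OR y6 OR NOT y4) — NOT y5 is true.
  8. (NOT y1 OR NOT y6 OR NOT y5) — NOT y6 is true.
  9. (y4 OR y1 OR NOT y2) — y1 is true.
  10. (NOT y2 OR y1) — y1 is true.
  11. (NOT y5 OR NOT y6) — NOT y6 is true.
  12. (y6 OR NOT y2 OR y1) — y1 is true.
  13. (NOT y5 OR NOT y4) — NOT y5 is true.
  14. (y2 OR y4) — y2 is true.
  15. (y3 OR y5) — y3 is true.
  16. (y1 OR y6) — y1 is true.
  17. (NOT y2 OR y3) — y3 is true.
  18. (NOT y5 OR y1 OR NOT y4) — y1 is true.
  19. (NOT y3 OR NOT y5) — NOT y5 is true.
  20. (NOT y6 OR y5) — NOT y6 is true.
  21. (y5 OR y2) — y2 is true.
  22. (NOT y1 OR NOT y6) — NOT y6 is true.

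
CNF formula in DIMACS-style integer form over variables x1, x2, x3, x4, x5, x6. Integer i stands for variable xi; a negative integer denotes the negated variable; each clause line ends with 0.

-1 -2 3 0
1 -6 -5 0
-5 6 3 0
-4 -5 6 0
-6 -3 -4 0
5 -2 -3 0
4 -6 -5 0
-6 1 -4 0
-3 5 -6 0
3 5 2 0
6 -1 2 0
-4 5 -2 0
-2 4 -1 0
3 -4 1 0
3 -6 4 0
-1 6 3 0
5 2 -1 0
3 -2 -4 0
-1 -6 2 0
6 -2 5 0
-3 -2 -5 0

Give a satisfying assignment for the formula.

x1 = False, x2 = False, x3 = True, x4 = False, x5 = False, x6 = False

Try x1 = False.
Branch on x2: take x2 = False.
Branch on x3: take x3 = True.
For the remaining variables, x4 = False, x5 = False, x6 = False works.
Check each clause:
  1. (¬x2 ∨ ¬x1 ∨ x3) — x3 is true.
  2. (¬x6 ∨ ¬x5 ∨ x1) — ¬x6 is true.
  3. (x6 ∨ x3 ∨ ¬x5) — x3 is true.
  4. (¬x5 ∨ x6 ∨ ¬x4) — ¬x5 is true.
  5. (¬x3 ∨ ¬x6 ∨ ¬x4) — ¬x6 is true.
  6. (¬x3 ∨ ¬x2 ∨ x5) — ¬x2 is true.
  7. (x4 ∨ ¬x5 ∨ ¬x6) — ¬x6 is true.
  8. (¬x4 ∨ x1 ∨ ¬x6) — ¬x6 is true.
  9. (x5 ∨ ¬x3 ∨ ¬x6) — ¬x6 is true.
  10. (x5 ∨ x3 ∨ x2) — x3 is true.
  11. (x2 ∨ x6 ∨ ¬x1) — ¬x1 is true.
  12. (¬x4 ∨ ¬x2 ∨ x5) — ¬x4 is true.
  13. (¬x2 ∨ x4 ∨ ¬x1) — ¬x1 is true.
  14. (¬x4 ∨ x3 ∨ x1) — x3 is true.
  15. (x3 ∨ ¬x6 ∨ x4) — ¬x6 is true.
  16. (¬x1 ∨ x3 ∨ x6) — x3 is true.
  17. (x2 ∨ ¬x1 ∨ x5) — ¬x1 is true.
  18. (¬x2 ∨ ¬x4 ∨ x3) — x3 is true.
  19. (x2 ∨ ¬x6 ∨ ¬x1) — ¬x6 is true.
  20. (x6 ∨ ¬x2 ∨ x5) — ¬x2 is true.
  21. (¬x3 ∨ ¬x2 ∨ ¬x5) — ¬x5 is true.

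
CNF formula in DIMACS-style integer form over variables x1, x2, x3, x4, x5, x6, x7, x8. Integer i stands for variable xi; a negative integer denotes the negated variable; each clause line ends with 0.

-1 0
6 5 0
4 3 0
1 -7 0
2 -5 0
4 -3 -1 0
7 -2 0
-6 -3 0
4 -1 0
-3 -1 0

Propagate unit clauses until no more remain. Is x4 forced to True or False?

(~x1) is a unit clause: x1 = False.
In (~x7 \/ x1), x1 is now false; ~x7 must hold, so x7 = False.
(~x2 \/ x7) with x7 = False leaves only ~x2, so x2 = False.
(x2 \/ ~x5) with x2 = False leaves only ~x5, so x5 = False.
(x5 \/ x6) with x5 = False leaves only x6, so x6 = True.
In (~x6 \/ ~x3), ~x6 is now false; ~x3 must hold, so x3 = False.
In (x4 \/ x3), x3 is now false; x4 must hold, so x4 = True.

True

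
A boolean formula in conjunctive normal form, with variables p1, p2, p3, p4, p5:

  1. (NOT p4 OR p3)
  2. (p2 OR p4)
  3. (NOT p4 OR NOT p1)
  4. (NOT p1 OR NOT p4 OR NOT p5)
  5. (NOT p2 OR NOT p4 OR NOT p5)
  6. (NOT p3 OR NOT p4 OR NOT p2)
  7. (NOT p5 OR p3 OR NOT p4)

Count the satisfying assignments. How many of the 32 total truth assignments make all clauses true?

Case analysis on p4 and p2:
  p4=1, p2=1: a clause becomes empty — 0.
  p4=1, p2=0: remaining (p1,p3,p5) ∈ {(0,1,0); (0,1,1)} — 2.
  p4=0, p2=1: p1, p3, p5 free → 2^3 = 8.
  p4=0, p2=0: a clause becomes empty — 0.
Total: 0 + 2 + 8 + 0 = 10.

10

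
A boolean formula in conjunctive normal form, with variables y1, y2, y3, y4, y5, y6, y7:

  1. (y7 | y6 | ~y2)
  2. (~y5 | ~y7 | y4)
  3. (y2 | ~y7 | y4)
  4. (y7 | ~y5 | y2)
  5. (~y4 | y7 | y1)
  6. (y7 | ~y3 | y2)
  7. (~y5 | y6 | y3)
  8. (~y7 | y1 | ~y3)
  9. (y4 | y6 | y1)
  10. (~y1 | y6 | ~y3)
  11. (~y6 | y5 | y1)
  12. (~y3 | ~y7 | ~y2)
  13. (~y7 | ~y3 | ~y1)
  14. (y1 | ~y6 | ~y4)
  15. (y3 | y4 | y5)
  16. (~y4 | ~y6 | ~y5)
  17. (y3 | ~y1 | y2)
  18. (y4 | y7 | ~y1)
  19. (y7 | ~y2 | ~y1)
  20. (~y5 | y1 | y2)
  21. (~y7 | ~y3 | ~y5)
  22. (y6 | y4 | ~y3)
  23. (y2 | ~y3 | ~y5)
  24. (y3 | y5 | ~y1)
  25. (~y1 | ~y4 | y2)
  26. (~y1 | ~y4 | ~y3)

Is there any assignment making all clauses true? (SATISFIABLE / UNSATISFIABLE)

SATISFIABLE

Try y1 = False.
Branch on y2: take y2 = False.
  then y5 is forced to False.
  then y6 is forced to False.
  then y4 is forced to True.
  then y7 is forced to True.
  then y3 is forced to False.
Every clause has at least one true literal under this assignment.
So y1=0, y2=0, y3=0, y4=1, y5=0, y6=0, y7=1 is a satisfying assignment.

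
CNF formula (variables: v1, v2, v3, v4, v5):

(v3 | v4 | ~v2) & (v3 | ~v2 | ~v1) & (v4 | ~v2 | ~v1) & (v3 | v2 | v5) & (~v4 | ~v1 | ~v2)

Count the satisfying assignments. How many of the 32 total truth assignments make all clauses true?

18

Split on v2, then v1.
  v2=1, v1=1: a clause becomes empty — 0.
  v2=1, v1=0: v5 free; 3 ways for (v3,v4) × 2^1 = 6.
  v2=0, v1=1: v4 free; 3 ways for (v3,v5) × 2^1 = 6.
  v2=0, v1=0: v4 free; 3 ways for (v3,v5) × 2^1 = 6.
Total: 0 + 6 + 6 + 6 = 18.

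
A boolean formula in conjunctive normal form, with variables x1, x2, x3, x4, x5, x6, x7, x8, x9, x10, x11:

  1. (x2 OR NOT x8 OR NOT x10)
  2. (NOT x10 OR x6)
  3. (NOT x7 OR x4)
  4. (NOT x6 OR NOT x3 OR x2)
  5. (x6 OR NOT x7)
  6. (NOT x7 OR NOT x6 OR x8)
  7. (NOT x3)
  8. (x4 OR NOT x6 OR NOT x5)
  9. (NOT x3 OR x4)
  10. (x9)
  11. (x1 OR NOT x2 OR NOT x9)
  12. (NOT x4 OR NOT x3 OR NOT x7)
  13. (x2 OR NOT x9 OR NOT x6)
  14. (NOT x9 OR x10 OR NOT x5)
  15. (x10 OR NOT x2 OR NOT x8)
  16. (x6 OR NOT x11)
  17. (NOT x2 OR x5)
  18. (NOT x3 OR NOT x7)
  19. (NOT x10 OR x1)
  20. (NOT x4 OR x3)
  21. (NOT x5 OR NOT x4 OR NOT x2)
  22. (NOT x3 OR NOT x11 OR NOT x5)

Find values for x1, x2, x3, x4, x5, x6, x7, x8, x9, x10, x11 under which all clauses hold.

x1=0, x2=0, x3=0, x4=0, x5=0, x6=0, x7=0, x8=0, x9=1, x10=0, x11=0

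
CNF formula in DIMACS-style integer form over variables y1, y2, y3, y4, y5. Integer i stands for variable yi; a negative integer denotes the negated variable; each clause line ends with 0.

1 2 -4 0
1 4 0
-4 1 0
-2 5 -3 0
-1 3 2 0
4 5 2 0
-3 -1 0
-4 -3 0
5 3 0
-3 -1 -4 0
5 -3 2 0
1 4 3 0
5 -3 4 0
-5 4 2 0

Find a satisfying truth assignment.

y1 = True, y2 = True, y3 = False, y4 = True, y5 = True

Try y1 = True.
  then y3 is forced to False.
  then y2 is forced to True.
  then y5 is forced to True.
y4 is now unconstrained; take y4 = True.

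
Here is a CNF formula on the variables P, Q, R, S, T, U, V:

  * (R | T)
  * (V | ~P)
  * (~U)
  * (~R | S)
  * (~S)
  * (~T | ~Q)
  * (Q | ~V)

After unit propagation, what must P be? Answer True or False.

Unit clause (~U) sets U = False.
(~S) is a unit clause: S = False.
In (S | ~R), S is now false; ~R must hold, so R = False.
In (R | T), R is now false; T must hold, so T = True.
(~T | ~Q): since T = True, the clause reduces to (~Q). Q = False.
From (Q | ~V) and Q = False: V = False.
(~P | V) with V = False leaves only ~P, so P = False.

False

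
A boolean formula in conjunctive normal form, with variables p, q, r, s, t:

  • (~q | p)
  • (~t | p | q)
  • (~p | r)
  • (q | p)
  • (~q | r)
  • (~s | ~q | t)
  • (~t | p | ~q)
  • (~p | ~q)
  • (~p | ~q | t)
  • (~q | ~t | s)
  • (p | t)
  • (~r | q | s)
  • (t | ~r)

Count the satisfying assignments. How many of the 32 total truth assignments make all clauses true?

1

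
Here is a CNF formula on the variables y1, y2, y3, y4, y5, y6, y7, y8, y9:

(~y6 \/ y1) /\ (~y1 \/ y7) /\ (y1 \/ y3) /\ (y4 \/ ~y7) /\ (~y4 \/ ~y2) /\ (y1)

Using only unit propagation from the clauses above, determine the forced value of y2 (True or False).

(y1) is a unit clause: y1 = True.
In (y7 \/ ~y1), ~y1 is now false; y7 must hold, so y7 = True.
(~y7 \/ y4) with y7 = True leaves only y4, so y4 = True.
In (~y4 \/ ~y2), ~y4 is now false; ~y2 must hold, so y2 = False.

False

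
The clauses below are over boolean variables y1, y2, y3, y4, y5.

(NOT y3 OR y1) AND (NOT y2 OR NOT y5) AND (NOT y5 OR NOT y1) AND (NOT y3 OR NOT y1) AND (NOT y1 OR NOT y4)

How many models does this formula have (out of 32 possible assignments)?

Case analysis on y1 and y3:
  y1=T, y3=T: a clause becomes empty — 0.
  y1=T, y3=F: remaining (y2,y4,y5) ∈ {(F,F,F); (T,F,F)} — 2.
  y1=F, y3=T: a clause becomes empty — 0.
  y1=F, y3=F: y4 free; 3 ways for (y2,y5) × 2^1 = 6.
Total: 0 + 2 + 0 + 6 = 8.

8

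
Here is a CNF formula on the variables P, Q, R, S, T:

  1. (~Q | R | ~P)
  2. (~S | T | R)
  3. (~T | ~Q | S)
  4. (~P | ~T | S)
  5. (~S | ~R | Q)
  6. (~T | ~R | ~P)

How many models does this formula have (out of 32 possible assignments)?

15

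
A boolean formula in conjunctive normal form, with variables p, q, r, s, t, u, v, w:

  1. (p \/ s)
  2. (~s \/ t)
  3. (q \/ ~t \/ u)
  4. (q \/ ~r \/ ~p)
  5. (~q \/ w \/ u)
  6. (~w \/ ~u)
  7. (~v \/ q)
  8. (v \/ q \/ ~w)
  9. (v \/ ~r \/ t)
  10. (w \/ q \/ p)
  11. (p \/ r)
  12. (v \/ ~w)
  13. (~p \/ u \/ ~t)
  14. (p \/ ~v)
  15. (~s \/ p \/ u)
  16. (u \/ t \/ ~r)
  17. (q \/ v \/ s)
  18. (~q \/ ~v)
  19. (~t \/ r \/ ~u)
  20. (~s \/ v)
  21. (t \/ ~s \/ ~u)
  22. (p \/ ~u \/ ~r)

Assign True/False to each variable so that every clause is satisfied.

Set p = True and propagate.
Try q = True.
  then v is forced to False.
  then w is forced to False.
  then u is forced to True.
  then s is forced to False.
The remaining clauses are satisfied by r = True, t = True.

p=True, q=True, r=True, s=False, t=True, u=True, v=False, w=False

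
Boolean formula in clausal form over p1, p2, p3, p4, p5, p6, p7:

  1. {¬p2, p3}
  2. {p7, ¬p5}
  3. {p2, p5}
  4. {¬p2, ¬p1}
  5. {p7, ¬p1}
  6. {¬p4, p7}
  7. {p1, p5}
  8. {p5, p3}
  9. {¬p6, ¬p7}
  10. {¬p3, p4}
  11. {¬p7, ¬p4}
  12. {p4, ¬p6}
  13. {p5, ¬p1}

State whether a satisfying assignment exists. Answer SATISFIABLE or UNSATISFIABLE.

SATISFIABLE

p6 occurs only negated in the remaining clauses — set p6 = False.
Set p1 = False and propagate.
  then p5 is forced to True.
  then p7 is forced to True.
  then p4 is forced to False.
  then p3 is forced to False.
  then p2 is forced to False.
Every clause has at least one true literal under this assignment.
So p1=False  p2=False  p3=False  p4=False  p5=True  p6=False  p7=True is a satisfying assignment.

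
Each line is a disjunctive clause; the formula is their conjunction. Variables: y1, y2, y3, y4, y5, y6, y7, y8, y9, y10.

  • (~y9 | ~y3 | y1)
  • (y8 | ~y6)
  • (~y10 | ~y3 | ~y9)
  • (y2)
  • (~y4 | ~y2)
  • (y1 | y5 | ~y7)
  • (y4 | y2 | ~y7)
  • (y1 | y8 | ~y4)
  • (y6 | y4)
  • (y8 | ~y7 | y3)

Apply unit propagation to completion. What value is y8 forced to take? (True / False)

True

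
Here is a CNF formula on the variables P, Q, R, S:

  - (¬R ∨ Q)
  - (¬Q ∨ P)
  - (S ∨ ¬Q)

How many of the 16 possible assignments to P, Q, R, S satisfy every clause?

Satisfying assignments:
  P=0 Q=0 R=0 S=0
  P=0 Q=0 R=0 S=1
  P=1 Q=0 R=0 S=0
  P=1 Q=0 R=0 S=1
  P=1 Q=1 R=0 S=1
  P=1 Q=1 R=1 S=1
Count: 6.

6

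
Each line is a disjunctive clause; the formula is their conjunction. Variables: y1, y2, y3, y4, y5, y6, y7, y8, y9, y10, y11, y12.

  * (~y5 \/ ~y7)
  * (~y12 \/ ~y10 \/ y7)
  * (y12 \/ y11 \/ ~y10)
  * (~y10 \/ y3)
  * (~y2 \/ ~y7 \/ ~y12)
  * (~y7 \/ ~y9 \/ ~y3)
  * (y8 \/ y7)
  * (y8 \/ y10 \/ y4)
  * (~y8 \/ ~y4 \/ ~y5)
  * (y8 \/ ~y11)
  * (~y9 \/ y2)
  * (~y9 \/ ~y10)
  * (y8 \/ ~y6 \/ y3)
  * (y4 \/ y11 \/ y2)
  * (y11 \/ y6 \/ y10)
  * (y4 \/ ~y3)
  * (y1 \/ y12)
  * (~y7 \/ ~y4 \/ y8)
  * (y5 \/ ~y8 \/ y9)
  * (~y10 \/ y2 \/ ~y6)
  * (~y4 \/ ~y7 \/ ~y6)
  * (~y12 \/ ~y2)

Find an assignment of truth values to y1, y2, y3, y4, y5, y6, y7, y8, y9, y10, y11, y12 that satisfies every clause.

y1=True, y2=True, y3=False, y4=False, y5=True, y6=False, y7=False, y8=True, y9=False, y10=False, y11=True, y12=False

Check each clause:
  1. (~y5 \/ ~y7) — ~y7 is true.
  2. (~y12 \/ ~y10 \/ y7) — ~y12 is true.
  3. (y12 \/ y11 \/ ~y10) — y11 is true.
  4. (y3 \/ ~y10) — ~y10 is true.
  5. (~y2 \/ ~y7 \/ ~y12) — ~y7 is true.
  6. (~y9 \/ ~y7 \/ ~y3) — ~y7 is true.
  7. (y7 \/ y8) — y8 is true.
  8. (y8 \/ y10 \/ y4) — y8 is true.
  9. (~y8 \/ ~y5 \/ ~y4) — ~y4 is true.
  10. (~y11 \/ y8) — y8 is true.
  11. (~y9 \/ y2) — y2 is true.
  12. (~y10 \/ ~y9) — ~y10 is true.
  13. (y8 \/ y3 \/ ~y6) — y8 is true.
  14. (y2 \/ y4 \/ y11) — y2 is true.
  15. (y11 \/ y6 \/ y10) — y11 is true.
  16. (y4 \/ ~y3) — ~y3 is true.
  17. (y1 \/ y12) — y1 is true.
  18. (~y4 \/ y8 \/ ~y7) — y8 is true.
  19. (y9 \/ ~y8 \/ y5) — y5 is true.
  20. (~y6 \/ y2 \/ ~y10) — ~y6 is true.
  21. (~y4 \/ ~y6 \/ ~y7) — ~y7 is true.
  22. (~y2 \/ ~y12) — ~y12 is true.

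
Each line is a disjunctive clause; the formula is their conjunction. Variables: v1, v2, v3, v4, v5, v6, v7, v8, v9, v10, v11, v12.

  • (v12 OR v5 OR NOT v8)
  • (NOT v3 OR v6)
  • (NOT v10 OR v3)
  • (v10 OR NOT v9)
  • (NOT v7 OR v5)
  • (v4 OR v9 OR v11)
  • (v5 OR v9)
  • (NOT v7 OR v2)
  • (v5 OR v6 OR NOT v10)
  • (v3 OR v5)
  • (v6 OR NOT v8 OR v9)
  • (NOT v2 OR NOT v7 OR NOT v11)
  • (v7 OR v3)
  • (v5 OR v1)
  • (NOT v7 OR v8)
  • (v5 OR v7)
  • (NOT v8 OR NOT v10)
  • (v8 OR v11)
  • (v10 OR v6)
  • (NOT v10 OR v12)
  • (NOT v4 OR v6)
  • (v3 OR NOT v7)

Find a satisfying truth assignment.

v1=F  v2=F  v3=T  v4=F  v5=T  v6=T  v7=F  v8=F  v9=F  v10=T  v11=T  v12=T

Check each clause:
  1. (NOT v8 OR v12 OR v5) — NOT v8 is true.
  2. (NOT v3 OR v6) — v6 is true.
  3. (v3 OR NOT v10) — v3 is true.
  4. (v10 OR NOT v9) — v10 is true.
  5. (v5 OR NOT v7) — NOT v7 is true.
  6. (v9 OR v11 OR v4) — v11 is true.
  7. (v9 OR v5) — v5 is true.
  8. (v2 OR NOT v7) — NOT v7 is true.
  9. (v6 OR v5 OR NOT v10) — v5 is true.
  10. (v3 OR v5) — v3 is true.
  11. (v6 OR NOT v8 OR v9) — NOT v8 is true.
  12. (NOT v2 OR NOT v11 OR NOT v7) — NOT v7 is true.
  13. (v7 OR v3) — v3 is true.
  14. (v5 OR v1) — v5 is true.
  15. (v8 OR NOT v7) — NOT v7 is true.
  16. (v5 OR v7) — v5 is true.
  17. (NOT v10 OR NOT v8) — NOT v8 is true.
  18. (v11 OR v8) — v11 is true.
  19. (v10 OR v6) — v10 is true.
  20. (NOT v10 OR v12) — v12 is true.
  21. (v6 OR NOT v4) — NOT v4 is true.
  22. (v3 OR NOT v7) — NOT v7 is true.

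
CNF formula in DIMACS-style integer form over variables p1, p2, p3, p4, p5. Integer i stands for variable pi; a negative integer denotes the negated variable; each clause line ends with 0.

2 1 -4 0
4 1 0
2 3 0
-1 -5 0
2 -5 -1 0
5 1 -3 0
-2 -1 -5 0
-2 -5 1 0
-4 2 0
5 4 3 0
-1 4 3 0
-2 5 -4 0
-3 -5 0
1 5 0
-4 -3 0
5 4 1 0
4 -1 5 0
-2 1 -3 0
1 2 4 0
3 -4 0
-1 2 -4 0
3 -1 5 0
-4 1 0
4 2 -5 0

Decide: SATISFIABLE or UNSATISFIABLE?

UNSATISFIABLE

p1 = True:
  propagation gives p5=False, p4=True, p2=True; an empty clause results — contradiction.
p1 = False:
  propagation gives p4=True; an empty clause results — contradiction.
Every branch closes, so no satisfying assignment exists.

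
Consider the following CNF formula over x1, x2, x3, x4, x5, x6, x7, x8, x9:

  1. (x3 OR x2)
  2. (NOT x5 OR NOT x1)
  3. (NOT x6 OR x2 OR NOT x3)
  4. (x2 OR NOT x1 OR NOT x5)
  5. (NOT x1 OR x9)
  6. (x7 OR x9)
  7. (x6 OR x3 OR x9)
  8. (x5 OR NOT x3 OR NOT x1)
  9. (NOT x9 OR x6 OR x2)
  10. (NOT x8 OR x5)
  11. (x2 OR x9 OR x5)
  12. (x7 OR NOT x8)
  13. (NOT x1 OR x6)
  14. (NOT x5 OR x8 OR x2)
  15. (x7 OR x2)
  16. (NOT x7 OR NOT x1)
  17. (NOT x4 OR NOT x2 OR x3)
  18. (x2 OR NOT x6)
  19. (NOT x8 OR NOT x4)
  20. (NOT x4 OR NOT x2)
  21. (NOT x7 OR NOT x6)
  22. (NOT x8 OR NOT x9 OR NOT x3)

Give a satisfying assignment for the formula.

x1=F, x2=T, x3=F, x4=F, x5=T, x6=T, x7=F, x8=F, x9=T

Pure literal: x1 appears only negated; assign x1 = False.
x4 occurs only negated in the remaining clauses — set x4 = False.
Branch on x2: take x2 = True.
For the remaining variables, x3 = False, x5 = True, x6 = True, x7 = False, x8 = False, x9 = True works.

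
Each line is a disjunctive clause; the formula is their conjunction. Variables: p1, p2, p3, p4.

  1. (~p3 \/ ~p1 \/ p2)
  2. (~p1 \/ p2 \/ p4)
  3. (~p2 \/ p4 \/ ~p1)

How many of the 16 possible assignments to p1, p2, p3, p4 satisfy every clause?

Case analysis on p1 and p2:
  p1=T, p2=T: remaining (p3,p4) ∈ {(F,T); (T,T)} — 2.
  p1=T, p2=F: remaining (p3,p4) ∈ {(F,T)} — 1.
  p1=F, p2=T: remaining (p3,p4) ∈ {(F,F); (F,T); (T,F); (T,T)} — 4.
  p1=F, p2=F: remaining (p3,p4) ∈ {(F,F); (F,T); (T,F); (T,T)} — 4.
Total: 2 + 1 + 4 + 4 = 11.

11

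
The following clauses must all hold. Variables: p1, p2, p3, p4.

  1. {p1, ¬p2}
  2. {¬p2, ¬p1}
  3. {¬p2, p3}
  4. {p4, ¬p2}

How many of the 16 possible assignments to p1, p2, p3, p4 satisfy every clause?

8

The models are:
  p1=0 p2=0 p3=0 p4=0
  p1=0 p2=0 p3=0 p4=1
  p1=0 p2=0 p3=1 p4=0
  p1=0 p2=0 p3=1 p4=1
  p1=1 p2=0 p3=0 p4=0
  p1=1 p2=0 p3=0 p4=1
  p1=1 p2=0 p3=1 p4=0
  p1=1 p2=0 p3=1 p4=1
That's 8 in total.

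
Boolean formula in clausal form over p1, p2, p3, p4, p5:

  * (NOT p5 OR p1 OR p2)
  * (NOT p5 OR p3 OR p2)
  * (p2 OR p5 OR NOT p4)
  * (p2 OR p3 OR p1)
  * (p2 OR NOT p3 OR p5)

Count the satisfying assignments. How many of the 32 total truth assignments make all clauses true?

19

Case analysis on p2 and p5:
  p2=T, p5=T: p1, p3, p4 free → 2^3 = 8.
  p2=T, p5=F: p1, p3, p4 free → 2^3 = 8.
  p2=F, p5=T: remaining (p1,p3,p4) ∈ {(T,T,F); (T,T,T)} — 2.
  p2=F, p5=F: remaining (p1,p3,p4) ∈ {(T,F,F)} — 1.
Total: 8 + 8 + 2 + 1 = 19.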